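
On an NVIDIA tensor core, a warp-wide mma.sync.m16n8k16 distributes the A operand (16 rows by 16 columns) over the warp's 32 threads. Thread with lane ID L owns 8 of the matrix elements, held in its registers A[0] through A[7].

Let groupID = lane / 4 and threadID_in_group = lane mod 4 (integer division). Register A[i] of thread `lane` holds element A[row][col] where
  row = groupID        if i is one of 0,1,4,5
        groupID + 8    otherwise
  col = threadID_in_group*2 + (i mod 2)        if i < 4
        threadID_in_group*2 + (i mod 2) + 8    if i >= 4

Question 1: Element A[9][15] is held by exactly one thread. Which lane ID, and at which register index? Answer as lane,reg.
r: 9->gid=1,r8=1  c: 15->c8=1,tid=3,i&1=1
L=1*4+3=7  i=1*4+1*2+1=7

7,7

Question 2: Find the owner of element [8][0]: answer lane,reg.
r: 8->gid=0,r8=1  c: 0->c8=0,tid=0,i&1=0
L=0*4+0=0  i=0*4+1*2+0=2

0,2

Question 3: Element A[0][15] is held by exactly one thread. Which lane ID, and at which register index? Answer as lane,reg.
r: 0->gid=0,r8=0  c: 15->c8=1,tid=3,i&1=1
L=0*4+3=3  i=1*4+0*2+1=5

3,5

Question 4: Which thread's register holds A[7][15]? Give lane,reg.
r: 7->gid=7,r8=0  c: 15->c8=1,tid=3,i&1=1
L=7*4+3=31  i=1*4+0*2+1=5

31,5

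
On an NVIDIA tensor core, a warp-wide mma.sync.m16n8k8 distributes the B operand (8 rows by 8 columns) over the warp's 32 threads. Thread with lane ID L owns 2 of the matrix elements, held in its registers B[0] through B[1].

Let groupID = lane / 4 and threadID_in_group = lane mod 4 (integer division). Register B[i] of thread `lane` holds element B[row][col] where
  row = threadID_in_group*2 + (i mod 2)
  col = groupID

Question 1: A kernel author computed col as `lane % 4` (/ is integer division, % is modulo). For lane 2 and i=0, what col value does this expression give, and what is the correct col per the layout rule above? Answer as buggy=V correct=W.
buggy=2 correct=0

`lane % 4`[2,0]->2
2: g=0,t=2
[0] (2*2+0,0) = (4,0)
col: 2 vs 0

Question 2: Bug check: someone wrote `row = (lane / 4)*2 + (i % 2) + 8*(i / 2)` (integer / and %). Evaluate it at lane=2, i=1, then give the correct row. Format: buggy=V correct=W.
`(lane / 4)*2 + (i % 2) + 8*(i / 2)`[2,1]->1
lane 2->2/4=0, 2 mod 4=2
i=1  r:2·2+1->5  c:0
row: 1 vs 5

buggy=1 correct=5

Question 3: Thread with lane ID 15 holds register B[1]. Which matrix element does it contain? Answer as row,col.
L=15=>grp=15>>2=3, tig=15&3=3
[1]=>row 3·2+1=7  col grp=3

7,3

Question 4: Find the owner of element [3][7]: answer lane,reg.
c=7⇒gr=7  r=3⇒th=1,odd=1
L=7*4+1=29  i=1=1

29,1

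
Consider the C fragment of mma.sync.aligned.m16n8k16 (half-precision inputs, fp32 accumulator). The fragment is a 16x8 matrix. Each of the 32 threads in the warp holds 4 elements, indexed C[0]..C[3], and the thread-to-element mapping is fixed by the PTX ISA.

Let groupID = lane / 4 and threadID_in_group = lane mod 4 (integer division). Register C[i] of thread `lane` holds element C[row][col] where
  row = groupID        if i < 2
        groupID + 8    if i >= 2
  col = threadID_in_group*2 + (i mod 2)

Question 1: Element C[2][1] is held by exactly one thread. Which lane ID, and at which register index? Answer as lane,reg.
8,1

r:2=>grp=2,rB=0  c:1=>tig=0,lo=1
L=2*4+0=8  i=0*2+1=1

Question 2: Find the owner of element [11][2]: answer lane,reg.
r: 11->gid=3,r8=1  c: 2->tid=1,i&1=0
L=3*4+1=13  i=1*2+0=2

13,2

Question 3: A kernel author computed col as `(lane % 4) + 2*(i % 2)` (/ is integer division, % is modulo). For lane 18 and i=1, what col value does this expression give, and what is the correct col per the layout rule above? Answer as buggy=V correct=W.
buggy=4 correct=5

`(lane % 4) + 2*(i % 2)`[18,1]->4
18: gid=4,tid=2
[1] (4+0,2*2+1) = (4,5)
col: 4 vs 5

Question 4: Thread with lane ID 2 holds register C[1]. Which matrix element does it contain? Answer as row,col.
0,5

lane 2: grp=0 (2/4), tig=2 (2%4)
i=1: r=0+0=0, c=2*2+1=5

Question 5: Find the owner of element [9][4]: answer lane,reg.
6,2

r: 9->gid=1,r8=1  c: 4->tid=2,i&1=0
L=1*4+2=6  i=1*2+0=2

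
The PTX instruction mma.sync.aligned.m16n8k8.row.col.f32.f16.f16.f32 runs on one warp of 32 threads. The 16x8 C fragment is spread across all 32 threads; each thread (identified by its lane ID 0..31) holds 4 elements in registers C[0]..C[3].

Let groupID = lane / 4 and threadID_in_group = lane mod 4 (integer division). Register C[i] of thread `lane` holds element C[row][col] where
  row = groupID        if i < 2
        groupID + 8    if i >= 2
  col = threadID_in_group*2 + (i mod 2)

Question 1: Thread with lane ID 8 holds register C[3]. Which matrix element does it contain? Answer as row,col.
10,1

lane 8: g=2 (8/4), t=0 (8%4)
i=3: r=2+8=10, c=0*2+1=1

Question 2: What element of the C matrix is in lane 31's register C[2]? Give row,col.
15,6

L=31->gid=31>>2=7, tid=31&3=3
[2]->row 7+8=15  col 3·2+0=6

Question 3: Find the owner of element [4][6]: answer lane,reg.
19,0

r=4⇒gr=4,Rb=0  c=6⇒th=3,odd=0
L=4*4+3=19  i=0*2+0=0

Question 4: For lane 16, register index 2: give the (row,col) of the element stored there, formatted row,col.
12,0

L=16→G=16>>2=4, T=16&3=0
[2]→row 4+8=12  col 0·2+0=0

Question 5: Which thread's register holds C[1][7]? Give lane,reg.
r: 1->gid=1,r8=0  c: 7->tid=3,i&1=1
L=1*4+3=7  i=0*2+1=1

7,1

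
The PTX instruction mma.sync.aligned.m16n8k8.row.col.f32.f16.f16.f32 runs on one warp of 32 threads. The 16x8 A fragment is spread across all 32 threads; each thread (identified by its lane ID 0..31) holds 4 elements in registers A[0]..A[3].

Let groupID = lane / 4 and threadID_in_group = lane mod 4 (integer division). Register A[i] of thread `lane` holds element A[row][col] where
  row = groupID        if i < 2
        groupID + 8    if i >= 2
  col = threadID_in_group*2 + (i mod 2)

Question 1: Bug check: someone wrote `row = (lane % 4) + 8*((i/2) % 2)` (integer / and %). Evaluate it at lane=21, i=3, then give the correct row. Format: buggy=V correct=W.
buggy=9 correct=13

`(lane % 4) + 8*((i/2) % 2)`[21,3]->9
L=21->gid=21>>2=5, tid=21&3=1
[3]->row 5+8=13  col 1·2+1=3
row: 9 vs 13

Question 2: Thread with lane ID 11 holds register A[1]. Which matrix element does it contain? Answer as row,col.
lane 11: g=2 (11/4), t=3 (11%4)
i=1: r=2+0=2, c=3*2+1=7

2,7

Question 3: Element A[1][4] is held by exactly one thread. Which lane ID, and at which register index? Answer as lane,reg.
r:1=>grp=1,rB=0  c:4=>tig=2,lo=0
L=1*4+2=6  i=0*2+0=0

6,0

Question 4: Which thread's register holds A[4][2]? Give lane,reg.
17,0

r=4->g=4,rb=0  c=2->t=1,b0=0
L=4*4+1=17  i=0*2+0=0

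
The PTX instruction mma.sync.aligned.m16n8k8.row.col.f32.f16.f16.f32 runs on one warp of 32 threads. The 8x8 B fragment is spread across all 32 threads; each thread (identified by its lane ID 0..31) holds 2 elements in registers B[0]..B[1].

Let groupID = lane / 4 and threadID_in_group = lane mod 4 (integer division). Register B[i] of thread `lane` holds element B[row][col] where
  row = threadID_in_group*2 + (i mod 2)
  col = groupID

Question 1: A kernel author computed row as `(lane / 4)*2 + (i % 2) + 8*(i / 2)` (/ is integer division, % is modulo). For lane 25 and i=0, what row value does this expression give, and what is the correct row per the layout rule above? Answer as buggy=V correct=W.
`(lane / 4)*2 + (i % 2) + 8*(i / 2)`[25,0]->12
lane 25: g=6 (25/4), t=1 (25%4)
i=0: r=1*2+0=2, c=g=6
row: 12 vs 2

buggy=12 correct=2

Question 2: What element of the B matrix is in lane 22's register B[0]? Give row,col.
4,5

22: gid=5,tid=2
[0] (2*2+0,5) = (4,5)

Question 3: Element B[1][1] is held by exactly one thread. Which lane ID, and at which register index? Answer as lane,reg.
c=1⇒gr=1  r=1⇒th=0,odd=1
L=1*4+0=4  i=1=1

4,1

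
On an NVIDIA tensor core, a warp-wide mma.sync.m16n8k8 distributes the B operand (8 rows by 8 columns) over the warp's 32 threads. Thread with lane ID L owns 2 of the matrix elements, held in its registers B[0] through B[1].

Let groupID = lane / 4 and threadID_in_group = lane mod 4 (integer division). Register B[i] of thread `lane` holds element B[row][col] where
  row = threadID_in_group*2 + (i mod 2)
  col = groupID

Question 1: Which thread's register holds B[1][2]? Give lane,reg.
c=2->g=2  r=1->t=0,b0=1
L=2*4+0=8  i=1=1

8,1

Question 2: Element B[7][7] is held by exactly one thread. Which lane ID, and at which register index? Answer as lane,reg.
c=7->g=7  r=7->t=3,b0=1
L=7*4+3=31  i=1=1

31,1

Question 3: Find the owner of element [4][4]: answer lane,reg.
c=4->g=4  r=4->t=2,b0=0
L=4*4+2=18  i=0=0

18,0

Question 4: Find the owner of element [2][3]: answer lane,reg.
13,0

c=3->g=3  r=2->t=1,b0=0
L=3*4+1=13  i=0=0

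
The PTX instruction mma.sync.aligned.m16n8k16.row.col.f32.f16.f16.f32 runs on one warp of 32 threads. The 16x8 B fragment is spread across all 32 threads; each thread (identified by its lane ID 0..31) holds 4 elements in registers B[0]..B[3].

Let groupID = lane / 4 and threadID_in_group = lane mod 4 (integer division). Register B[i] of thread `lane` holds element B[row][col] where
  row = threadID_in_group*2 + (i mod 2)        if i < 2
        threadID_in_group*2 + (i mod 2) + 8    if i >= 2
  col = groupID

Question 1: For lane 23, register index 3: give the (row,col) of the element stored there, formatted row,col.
L=23→G=23>>2=5, T=23&3=3
[3]→row 3·2+1+8=15  col G=5

15,5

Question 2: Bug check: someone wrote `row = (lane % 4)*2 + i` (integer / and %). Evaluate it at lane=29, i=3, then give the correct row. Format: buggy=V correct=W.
buggy=5 correct=11

`(lane % 4)*2 + i`[29,3]->5
lane 29->29/4=7, 29 mod 4=1
i=3  r:2·1+1+8->11  c:7
row: 5 vs 11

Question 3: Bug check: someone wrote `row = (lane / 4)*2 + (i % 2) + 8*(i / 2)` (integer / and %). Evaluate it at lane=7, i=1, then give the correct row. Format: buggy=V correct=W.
buggy=3 correct=7

`(lane / 4)*2 + (i % 2) + 8*(i / 2)`[7,1]→3
7: G=1,T=3
[1] (3*2+1+0,1) = (7,1)
row: 3 vs 7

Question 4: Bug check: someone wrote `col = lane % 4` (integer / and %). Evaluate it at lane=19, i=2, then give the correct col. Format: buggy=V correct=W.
`lane % 4`[19,2]->3
L=19->gid=19>>2=4, tid=19&3=3
[2]->row 3·2+0+8=14  col gid=4
col: 3 vs 4

buggy=3 correct=4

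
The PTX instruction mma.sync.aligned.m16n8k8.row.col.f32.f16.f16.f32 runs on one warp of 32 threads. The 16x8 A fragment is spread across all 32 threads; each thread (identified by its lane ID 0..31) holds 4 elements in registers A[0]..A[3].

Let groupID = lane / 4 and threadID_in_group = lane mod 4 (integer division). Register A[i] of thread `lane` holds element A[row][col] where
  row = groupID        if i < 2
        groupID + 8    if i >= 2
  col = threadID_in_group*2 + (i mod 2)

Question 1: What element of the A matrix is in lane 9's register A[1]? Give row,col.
2,3

lane 9→9/4=2, 9 mod 4=1
i=1  r:2+0→2  c:2·1+1→3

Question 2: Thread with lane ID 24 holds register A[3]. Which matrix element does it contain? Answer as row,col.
14,1

lane 24→24/4=6, 24 mod 4=0
i=3  r:6+8→14  c:2·0+1→1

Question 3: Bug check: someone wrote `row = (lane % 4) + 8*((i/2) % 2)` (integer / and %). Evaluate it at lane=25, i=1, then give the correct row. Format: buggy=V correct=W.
`(lane % 4) + 8*((i/2) % 2)`[25,1]=>1
lane 25=>25/4=6, 25 mod 4=1
i=1  r:6+0=>6  c:2·1+1=>3
row: 1 vs 6

buggy=1 correct=6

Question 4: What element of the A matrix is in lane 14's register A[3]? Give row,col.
11,5

lane 14: gr=3 (14/4), th=2 (14%4)
i=3: r=3+8=11, c=2*2+1=5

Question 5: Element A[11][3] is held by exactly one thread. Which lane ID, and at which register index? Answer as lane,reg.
r: 11->gid=3,r8=1  c: 3->tid=1,i&1=1
L=3*4+1=13  i=1*2+1=3

13,3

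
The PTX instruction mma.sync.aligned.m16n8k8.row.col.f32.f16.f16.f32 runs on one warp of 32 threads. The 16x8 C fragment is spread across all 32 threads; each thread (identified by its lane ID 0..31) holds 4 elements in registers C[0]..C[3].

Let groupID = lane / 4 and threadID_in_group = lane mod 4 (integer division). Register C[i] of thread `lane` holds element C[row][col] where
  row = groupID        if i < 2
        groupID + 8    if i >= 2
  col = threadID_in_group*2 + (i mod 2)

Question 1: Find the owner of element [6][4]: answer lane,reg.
26,0

r:6=>grp=6,rB=0  c:4=>tig=2,lo=0
L=6*4+2=26  i=0*2+0=0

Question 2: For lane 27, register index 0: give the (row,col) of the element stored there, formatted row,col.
27: g=6,t=3
[0] (6+0,3*2+0) = (6,6)

6,6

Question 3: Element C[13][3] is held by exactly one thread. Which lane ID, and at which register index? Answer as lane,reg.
r=13->g=5,rb=1  c=3->t=1,b0=1
L=5*4+1=21  i=1*2+1=3

21,3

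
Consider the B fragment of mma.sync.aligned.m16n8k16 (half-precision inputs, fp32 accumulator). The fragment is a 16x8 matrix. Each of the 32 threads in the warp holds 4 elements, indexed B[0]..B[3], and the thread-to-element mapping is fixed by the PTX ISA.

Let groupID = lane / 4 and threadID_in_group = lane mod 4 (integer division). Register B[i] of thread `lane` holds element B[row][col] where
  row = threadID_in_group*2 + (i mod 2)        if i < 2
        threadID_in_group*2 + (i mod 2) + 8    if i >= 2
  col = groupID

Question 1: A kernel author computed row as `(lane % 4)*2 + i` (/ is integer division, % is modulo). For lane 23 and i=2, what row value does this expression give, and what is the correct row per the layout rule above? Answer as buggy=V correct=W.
`(lane % 4)*2 + i`[23,2]->8
lane 23->23/4=5, 23 mod 4=3
i=2  r:2·3+0+8->14  c:5
row: 8 vs 14

buggy=8 correct=14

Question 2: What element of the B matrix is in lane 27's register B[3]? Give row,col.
27: G=6,T=3
[3] (3*2+1+8,6) = (15,6)

15,6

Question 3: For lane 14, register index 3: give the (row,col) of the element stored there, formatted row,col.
lane 14: gid=3 (14/4), tid=2 (14%4)
i=3: r=2*2+1+8=13, c=gid=3

13,3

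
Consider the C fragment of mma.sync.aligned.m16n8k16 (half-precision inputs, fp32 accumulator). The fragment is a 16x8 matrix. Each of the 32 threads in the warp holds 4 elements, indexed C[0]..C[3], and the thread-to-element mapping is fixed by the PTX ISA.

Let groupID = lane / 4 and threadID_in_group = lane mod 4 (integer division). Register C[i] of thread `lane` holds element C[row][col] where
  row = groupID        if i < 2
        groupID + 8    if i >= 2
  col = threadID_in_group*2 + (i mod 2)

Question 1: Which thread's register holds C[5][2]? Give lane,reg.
21,0

r=5⇒gr=5,Rb=0  c=2⇒th=1,odd=0
L=5*4+1=21  i=0*2+0=0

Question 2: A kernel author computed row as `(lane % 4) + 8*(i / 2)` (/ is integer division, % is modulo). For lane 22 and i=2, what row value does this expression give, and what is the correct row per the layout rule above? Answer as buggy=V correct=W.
`(lane % 4) + 8*(i / 2)`[22,2]→10
22: G=5,T=2
[2] (5+8,2*2+0) = (13,4)
row: 10 vs 13

buggy=10 correct=13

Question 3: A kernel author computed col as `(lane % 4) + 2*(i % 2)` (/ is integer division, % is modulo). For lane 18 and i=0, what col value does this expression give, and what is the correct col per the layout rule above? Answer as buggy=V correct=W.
`(lane % 4) + 2*(i % 2)`[18,0]=>2
L=18=>grp=18>>2=4, tig=18&3=2
[0]=>row 4+0=4  col 2·2+0=4
col: 2 vs 4

buggy=2 correct=4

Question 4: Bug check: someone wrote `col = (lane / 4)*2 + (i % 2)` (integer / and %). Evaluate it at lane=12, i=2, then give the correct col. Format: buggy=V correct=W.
`(lane / 4)*2 + (i % 2)`[12,2]->6
lane 12: gid=3 (12/4), tid=0 (12%4)
i=2: r=3+8=11, c=0*2+0=0
col: 6 vs 0

buggy=6 correct=0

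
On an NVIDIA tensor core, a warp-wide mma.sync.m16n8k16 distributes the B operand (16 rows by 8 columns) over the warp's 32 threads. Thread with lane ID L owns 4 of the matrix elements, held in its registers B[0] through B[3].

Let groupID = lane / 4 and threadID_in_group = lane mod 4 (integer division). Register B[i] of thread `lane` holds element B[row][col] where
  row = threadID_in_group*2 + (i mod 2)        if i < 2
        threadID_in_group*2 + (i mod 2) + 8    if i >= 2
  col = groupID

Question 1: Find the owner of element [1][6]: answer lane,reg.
c=6⇒gr=6  r=1⇒Rb=0,th=0,odd=1
L=6*4+0=24  i=0*2+1=1

24,1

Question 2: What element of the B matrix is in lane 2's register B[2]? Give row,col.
lane 2: gid=0 (2/4), tid=2 (2%4)
i=2: r=2*2+0+8=12, c=gid=0

12,0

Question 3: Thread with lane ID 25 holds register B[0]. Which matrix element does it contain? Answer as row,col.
2,6

lane 25: grp=6 (25/4), tig=1 (25%4)
i=0: r=1*2+0+0=2, c=grp=6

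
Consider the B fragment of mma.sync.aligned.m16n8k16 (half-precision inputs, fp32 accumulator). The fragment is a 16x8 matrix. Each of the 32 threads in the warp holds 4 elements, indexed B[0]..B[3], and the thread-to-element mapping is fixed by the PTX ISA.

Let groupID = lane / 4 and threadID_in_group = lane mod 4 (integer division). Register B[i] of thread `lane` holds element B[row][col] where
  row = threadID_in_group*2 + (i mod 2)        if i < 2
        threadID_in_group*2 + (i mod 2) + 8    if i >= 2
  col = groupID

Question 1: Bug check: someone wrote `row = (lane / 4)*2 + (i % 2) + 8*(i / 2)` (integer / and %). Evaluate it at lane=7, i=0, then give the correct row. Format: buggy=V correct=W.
`(lane / 4)*2 + (i % 2) + 8*(i / 2)`[7,0]→2
lane 7: G=1 (7/4), T=3 (7%4)
i=0: r=3*2+0+0=6, c=G=1
row: 2 vs 6

buggy=2 correct=6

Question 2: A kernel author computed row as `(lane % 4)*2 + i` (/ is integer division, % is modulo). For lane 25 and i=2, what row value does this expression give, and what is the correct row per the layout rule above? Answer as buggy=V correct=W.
`(lane % 4)*2 + i`[25,2]->4
L=25->gid=25>>2=6, tid=25&3=1
[2]->row 1·2+0+8=10  col gid=6
row: 4 vs 10

buggy=4 correct=10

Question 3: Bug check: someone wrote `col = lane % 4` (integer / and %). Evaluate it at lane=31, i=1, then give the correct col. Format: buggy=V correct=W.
`lane % 4`[31,1]->3
lane 31: g=7 (31/4), t=3 (31%4)
i=1: r=3*2+1+0=7, c=g=7
col: 3 vs 7

buggy=3 correct=7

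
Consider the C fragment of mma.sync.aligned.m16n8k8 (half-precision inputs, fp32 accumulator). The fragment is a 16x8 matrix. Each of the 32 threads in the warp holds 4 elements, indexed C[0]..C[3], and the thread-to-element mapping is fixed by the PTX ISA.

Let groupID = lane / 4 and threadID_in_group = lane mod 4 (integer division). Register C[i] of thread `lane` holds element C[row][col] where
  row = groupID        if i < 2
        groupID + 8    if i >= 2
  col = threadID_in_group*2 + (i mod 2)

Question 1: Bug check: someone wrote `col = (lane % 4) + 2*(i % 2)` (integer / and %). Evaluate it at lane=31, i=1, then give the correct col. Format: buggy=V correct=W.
`(lane % 4) + 2*(i % 2)`[31,1]->5
lane 31->31/4=7, 31 mod 4=3
i=1  r:7+0->7  c:2·3+1->7
col: 5 vs 7

buggy=5 correct=7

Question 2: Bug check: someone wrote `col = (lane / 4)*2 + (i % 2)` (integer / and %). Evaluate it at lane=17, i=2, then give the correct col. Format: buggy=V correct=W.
buggy=8 correct=2

`(lane / 4)*2 + (i % 2)`[17,2]=>8
17: grp=4,tig=1
[2] (4+8,1*2+0) = (12,2)
col: 8 vs 2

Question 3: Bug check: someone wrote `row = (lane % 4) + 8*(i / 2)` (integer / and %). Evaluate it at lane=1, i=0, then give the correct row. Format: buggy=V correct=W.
`(lane % 4) + 8*(i / 2)`[1,0]=>1
lane 1=>1/4=0, 1 mod 4=1
i=0  r:0+0=>0  c:2·1+0=>2
row: 1 vs 0

buggy=1 correct=0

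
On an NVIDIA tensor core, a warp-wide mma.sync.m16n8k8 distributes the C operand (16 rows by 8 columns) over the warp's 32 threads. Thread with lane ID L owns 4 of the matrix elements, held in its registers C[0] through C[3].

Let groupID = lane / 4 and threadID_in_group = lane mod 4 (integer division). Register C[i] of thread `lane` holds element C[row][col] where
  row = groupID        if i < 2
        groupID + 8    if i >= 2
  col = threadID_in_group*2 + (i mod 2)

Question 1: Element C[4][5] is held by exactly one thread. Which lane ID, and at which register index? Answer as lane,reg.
18,1

r:4=>grp=4,rB=0  c:5=>tig=2,lo=1
L=4*4+2=18  i=0*2+1=1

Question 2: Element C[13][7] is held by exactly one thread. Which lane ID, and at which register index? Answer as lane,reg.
23,3

r:13=>grp=5,rB=1  c:7=>tig=3,lo=1
L=5*4+3=23  i=1*2+1=3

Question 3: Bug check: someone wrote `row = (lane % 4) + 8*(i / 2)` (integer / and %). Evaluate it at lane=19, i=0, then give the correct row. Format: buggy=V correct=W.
buggy=3 correct=4

`(lane % 4) + 8*(i / 2)`[19,0]=>3
L=19=>grp=19>>2=4, tig=19&3=3
[0]=>row 4+0=4  col 3·2+0=6
row: 3 vs 4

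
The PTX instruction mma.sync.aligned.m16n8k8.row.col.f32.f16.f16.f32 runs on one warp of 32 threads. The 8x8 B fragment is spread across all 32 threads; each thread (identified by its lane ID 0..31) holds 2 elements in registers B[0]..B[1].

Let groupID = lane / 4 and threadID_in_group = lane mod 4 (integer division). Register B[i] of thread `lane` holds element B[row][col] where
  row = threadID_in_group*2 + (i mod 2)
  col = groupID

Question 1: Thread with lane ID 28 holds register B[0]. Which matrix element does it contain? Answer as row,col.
lane 28->28/4=7, 28 mod 4=0
i=0  r:2·0+0->0  c:7

0,7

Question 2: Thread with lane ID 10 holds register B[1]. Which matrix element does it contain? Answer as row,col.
5,2

lane 10⇒10/4=2, 10 mod 4=2
i=1  r:2·2+1⇒5  c:2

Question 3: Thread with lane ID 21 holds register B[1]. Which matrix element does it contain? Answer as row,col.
3,5

L=21=>grp=21>>2=5, tig=21&3=1
[1]=>row 1·2+1=3  col grp=5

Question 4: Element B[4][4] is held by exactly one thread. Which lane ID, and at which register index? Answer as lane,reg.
c=4->g=4  r=4->t=2,b0=0
L=4*4+2=18  i=0=0

18,0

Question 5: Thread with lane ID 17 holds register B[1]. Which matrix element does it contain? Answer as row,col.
17: grp=4,tig=1
[1] (1*2+1,4) = (3,4)

3,4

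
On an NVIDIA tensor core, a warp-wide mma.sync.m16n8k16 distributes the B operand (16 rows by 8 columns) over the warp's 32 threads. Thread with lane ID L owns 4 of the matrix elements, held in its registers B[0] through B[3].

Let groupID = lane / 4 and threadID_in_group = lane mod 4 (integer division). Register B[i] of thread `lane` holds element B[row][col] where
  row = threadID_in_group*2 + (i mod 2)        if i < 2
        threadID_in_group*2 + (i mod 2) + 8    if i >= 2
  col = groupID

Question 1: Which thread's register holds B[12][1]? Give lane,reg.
6,2

c=1->g=1  r=12->rb=1,t=2,b0=0
L=1*4+2=6  i=1*2+0=2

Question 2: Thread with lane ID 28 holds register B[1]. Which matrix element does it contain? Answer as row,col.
1,7

lane 28=>28/4=7, 28 mod 4=0
i=1  r:2·0+1+0=>1  c:7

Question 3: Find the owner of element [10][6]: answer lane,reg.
c: 6->gid=6  r: 10->r8=1,tid=1,i&1=0
L=6*4+1=25  i=1*2+0=2

25,2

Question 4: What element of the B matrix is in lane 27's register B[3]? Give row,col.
lane 27: G=6 (27/4), T=3 (27%4)
i=3: r=3*2+1+8=15, c=G=6

15,6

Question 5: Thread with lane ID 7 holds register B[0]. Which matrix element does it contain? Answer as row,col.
L=7→G=7>>2=1, T=7&3=3
[0]→row 3·2+0+0=6  col G=1

6,1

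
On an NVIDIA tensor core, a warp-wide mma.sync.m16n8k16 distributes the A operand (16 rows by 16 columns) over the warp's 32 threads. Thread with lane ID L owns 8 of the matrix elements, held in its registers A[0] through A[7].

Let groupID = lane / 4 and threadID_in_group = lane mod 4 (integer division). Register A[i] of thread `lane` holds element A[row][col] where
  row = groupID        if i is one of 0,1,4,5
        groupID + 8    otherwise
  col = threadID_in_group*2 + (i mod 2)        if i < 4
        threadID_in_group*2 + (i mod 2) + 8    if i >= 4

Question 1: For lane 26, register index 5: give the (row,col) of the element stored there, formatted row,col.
L=26->gid=26>>2=6, tid=26&3=2
[5]->row 6+0=6  col 2·2+1+8=13

6,13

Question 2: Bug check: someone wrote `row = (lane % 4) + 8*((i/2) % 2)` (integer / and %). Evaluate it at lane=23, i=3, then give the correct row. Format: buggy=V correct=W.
`(lane % 4) + 8*((i/2) % 2)`[23,3]=>11
lane 23=>23/4=5, 23 mod 4=3
i=3  r:5+8=>13  c:2·3+1+0=>7
row: 11 vs 13

buggy=11 correct=13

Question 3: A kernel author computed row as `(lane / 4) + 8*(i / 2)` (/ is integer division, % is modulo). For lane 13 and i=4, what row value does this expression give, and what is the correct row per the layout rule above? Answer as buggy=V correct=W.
buggy=19 correct=3

`(lane / 4) + 8*(i / 2)`[13,4]->19
lane 13: gid=3 (13/4), tid=1 (13%4)
i=4: r=3+0=3, c=1*2+0+8=10
row: 19 vs 3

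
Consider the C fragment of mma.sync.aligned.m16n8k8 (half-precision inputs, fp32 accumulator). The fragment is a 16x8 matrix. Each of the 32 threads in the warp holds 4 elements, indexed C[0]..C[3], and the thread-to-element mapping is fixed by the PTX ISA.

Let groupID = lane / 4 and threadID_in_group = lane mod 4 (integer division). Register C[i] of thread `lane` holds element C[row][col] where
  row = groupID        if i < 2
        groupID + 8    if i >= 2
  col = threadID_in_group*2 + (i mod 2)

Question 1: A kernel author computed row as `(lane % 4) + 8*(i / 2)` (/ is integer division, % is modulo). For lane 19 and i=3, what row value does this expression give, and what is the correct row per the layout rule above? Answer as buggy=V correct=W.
buggy=11 correct=12

`(lane % 4) + 8*(i / 2)`[19,3]=>11
19: grp=4,tig=3
[3] (4+8,3*2+1) = (12,7)
row: 11 vs 12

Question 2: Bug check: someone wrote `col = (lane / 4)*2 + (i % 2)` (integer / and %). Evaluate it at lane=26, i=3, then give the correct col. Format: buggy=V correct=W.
`(lane / 4)*2 + (i % 2)`[26,3]->13
L=26->gid=26>>2=6, tid=26&3=2
[3]->row 6+8=14  col 2·2+1=5
col: 13 vs 5

buggy=13 correct=5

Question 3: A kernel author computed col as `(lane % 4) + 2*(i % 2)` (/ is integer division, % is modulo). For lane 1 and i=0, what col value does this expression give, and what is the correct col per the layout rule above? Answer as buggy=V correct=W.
`(lane % 4) + 2*(i % 2)`[1,0]⇒1
1: gr=0,th=1
[0] (0+0,1*2+0) = (0,2)
col: 1 vs 2

buggy=1 correct=2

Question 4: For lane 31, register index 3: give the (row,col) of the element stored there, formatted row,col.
15,7

lane 31: grp=7 (31/4), tig=3 (31%4)
i=3: r=7+8=15, c=3*2+1=7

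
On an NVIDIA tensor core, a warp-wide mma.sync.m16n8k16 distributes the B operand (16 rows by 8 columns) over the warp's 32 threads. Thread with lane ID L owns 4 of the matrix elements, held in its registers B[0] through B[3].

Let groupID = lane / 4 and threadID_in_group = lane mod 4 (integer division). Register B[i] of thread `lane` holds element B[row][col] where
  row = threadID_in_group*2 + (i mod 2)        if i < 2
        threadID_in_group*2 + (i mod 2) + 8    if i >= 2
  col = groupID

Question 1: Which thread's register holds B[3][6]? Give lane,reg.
c:6=>grp=6  r:3=>rB=0,tig=1,lo=1
L=6*4+1=25  i=0*2+1=1

25,1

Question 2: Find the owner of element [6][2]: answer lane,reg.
11,0

c=2->g=2  r=6->rb=0,t=3,b0=0
L=2*4+3=11  i=0*2+0=0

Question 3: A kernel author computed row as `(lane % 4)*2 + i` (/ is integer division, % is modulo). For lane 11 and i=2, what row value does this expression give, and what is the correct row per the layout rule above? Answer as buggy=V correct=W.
buggy=8 correct=14

`(lane % 4)*2 + i`[11,2]→8
L=11→G=11>>2=2, T=11&3=3
[2]→row 3·2+0+8=14  col G=2
row: 8 vs 14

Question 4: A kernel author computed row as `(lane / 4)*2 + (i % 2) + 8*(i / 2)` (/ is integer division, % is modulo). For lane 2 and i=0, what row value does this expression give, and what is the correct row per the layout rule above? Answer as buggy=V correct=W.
`(lane / 4)*2 + (i % 2) + 8*(i / 2)`[2,0]->0
lane 2->2/4=0, 2 mod 4=2
i=0  r:2·2+0+0->4  c:0
row: 0 vs 4

buggy=0 correct=4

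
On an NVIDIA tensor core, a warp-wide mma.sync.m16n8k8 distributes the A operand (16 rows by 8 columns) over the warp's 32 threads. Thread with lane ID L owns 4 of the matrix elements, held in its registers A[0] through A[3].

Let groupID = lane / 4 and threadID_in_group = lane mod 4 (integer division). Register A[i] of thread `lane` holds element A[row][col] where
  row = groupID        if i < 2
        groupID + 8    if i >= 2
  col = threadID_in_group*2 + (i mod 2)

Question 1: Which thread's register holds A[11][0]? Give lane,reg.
r=11->g=3,rb=1  c=0->t=0,b0=0
L=3*4+0=12  i=1*2+0=2

12,2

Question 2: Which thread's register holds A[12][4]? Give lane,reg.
18,2

r=12⇒gr=4,Rb=1  c=4⇒th=2,odd=0
L=4*4+2=18  i=1*2+0=2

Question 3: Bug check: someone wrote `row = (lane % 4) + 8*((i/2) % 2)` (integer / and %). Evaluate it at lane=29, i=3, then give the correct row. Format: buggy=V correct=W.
buggy=9 correct=15

`(lane % 4) + 8*((i/2) % 2)`[29,3]=>9
lane 29=>29/4=7, 29 mod 4=1
i=3  r:7+8=>15  c:2·1+1=>3
row: 9 vs 15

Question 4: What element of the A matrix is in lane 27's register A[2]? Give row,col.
14,6

L=27=>grp=27>>2=6, tig=27&3=3
[2]=>row 6+8=14  col 3·2+0=6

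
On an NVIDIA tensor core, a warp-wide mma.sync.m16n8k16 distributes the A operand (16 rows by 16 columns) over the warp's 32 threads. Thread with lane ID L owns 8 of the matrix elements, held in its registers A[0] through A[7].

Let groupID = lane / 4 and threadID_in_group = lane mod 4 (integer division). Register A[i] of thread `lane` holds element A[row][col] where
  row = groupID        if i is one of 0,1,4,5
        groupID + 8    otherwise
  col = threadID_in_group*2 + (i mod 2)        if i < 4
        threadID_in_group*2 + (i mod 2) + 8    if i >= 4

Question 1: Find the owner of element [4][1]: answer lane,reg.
16,1

r=4→G=4,rhi=0  c=1→chi=0,T=0,p=1
L=4*4+0=16  i=0*4+0*2+1=1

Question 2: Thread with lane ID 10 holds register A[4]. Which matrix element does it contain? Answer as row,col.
2,12

lane 10: grp=2 (10/4), tig=2 (10%4)
i=4: r=2+0=2, c=2*2+0+8=12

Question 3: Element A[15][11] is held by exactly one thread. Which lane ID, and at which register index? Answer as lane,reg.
r: 15->gid=7,r8=1  c: 11->c8=1,tid=1,i&1=1
L=7*4+1=29  i=1*4+1*2+1=7

29,7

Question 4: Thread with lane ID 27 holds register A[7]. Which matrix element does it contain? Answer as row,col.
14,15

lane 27: gid=6 (27/4), tid=3 (27%4)
i=7: r=6+8=14, c=3*2+1+8=15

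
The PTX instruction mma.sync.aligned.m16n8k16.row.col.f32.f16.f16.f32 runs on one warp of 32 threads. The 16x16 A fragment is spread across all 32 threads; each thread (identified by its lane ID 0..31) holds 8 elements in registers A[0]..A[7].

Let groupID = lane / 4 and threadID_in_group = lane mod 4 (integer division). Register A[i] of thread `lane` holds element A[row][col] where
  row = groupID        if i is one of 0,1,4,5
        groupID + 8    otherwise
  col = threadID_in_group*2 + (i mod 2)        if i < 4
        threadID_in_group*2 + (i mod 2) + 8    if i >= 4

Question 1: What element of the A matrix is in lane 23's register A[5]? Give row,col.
5,15

23: g=5,t=3
[5] (5+0,3*2+1+8) = (5,15)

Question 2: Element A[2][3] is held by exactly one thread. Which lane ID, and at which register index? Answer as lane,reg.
9,1

r=2→G=2,rhi=0  c=3→chi=0,T=1,p=1
L=2*4+1=9  i=0*4+0*2+1=1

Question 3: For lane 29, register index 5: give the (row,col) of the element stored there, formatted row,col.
7,11

L=29=>grp=29>>2=7, tig=29&3=1
[5]=>row 7+0=7  col 1·2+1+8=11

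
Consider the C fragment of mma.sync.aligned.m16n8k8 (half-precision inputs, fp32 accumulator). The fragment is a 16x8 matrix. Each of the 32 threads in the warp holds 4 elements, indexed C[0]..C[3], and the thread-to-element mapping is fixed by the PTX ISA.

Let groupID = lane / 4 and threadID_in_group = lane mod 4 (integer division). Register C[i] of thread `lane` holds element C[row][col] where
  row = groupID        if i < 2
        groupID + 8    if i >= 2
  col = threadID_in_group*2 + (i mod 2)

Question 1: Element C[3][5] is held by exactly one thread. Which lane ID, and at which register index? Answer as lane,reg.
14,1

r:3=>grp=3,rB=0  c:5=>tig=2,lo=1
L=3*4+2=14  i=0*2+1=1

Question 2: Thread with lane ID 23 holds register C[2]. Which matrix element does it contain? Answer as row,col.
L=23⇒gr=23>>2=5, th=23&3=3
[2]⇒row 5+8=13  col 3·2+0=6

13,6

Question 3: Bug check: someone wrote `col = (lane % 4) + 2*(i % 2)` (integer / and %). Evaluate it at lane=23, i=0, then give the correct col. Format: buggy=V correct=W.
`(lane % 4) + 2*(i % 2)`[23,0]⇒3
23: gr=5,th=3
[0] (5+0,3*2+0) = (5,6)
col: 3 vs 6

buggy=3 correct=6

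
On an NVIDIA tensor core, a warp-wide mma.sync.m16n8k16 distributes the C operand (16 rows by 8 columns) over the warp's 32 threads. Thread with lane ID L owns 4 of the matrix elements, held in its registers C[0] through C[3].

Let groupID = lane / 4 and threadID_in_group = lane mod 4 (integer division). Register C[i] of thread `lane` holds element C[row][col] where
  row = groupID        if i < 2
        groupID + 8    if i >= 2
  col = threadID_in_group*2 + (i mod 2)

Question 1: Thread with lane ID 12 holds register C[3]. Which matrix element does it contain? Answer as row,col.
L=12⇒gr=12>>2=3, th=12&3=0
[3]⇒row 3+8=11  col 0·2+1=1

11,1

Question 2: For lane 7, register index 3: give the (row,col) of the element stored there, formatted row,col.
lane 7: g=1 (7/4), t=3 (7%4)
i=3: r=1+8=9, c=3*2+1=7

9,7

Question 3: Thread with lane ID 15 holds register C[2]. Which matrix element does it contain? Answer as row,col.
lane 15→15/4=3, 15 mod 4=3
i=2  r:3+8→11  c:2·3+0→6

11,6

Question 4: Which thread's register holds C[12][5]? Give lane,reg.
r=12->g=4,rb=1  c=5->t=2,b0=1
L=4*4+2=18  i=1*2+1=3

18,3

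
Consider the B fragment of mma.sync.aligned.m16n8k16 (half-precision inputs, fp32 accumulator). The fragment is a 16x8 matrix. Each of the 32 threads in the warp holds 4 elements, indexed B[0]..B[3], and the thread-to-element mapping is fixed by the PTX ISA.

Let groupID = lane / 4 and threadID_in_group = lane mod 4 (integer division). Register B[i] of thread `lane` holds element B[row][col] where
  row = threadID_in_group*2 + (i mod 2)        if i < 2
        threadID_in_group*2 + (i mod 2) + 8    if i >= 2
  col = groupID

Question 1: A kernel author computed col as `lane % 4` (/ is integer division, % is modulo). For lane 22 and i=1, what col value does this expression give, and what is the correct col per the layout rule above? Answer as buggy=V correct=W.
`lane % 4`[22,1]=>2
lane 22=>22/4=5, 22 mod 4=2
i=1  r:2·2+1+0=>5  c:5
col: 2 vs 5

buggy=2 correct=5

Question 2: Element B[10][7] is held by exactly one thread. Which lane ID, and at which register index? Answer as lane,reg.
c:7=>grp=7  r:10=>rB=1,tig=1,lo=0
L=7*4+1=29  i=1*2+0=2

29,2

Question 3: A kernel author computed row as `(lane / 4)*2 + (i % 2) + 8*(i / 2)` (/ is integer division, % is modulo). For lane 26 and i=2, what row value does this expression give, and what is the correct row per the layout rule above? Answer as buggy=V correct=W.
`(lane / 4)*2 + (i % 2) + 8*(i / 2)`[26,2]->20
lane 26->26/4=6, 26 mod 4=2
i=2  r:2·2+0+8->12  c:6
row: 20 vs 12

buggy=20 correct=12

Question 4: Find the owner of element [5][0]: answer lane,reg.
c:0=>grp=0  r:5=>rB=0,tig=2,lo=1
L=0*4+2=2  i=0*2+1=1

2,1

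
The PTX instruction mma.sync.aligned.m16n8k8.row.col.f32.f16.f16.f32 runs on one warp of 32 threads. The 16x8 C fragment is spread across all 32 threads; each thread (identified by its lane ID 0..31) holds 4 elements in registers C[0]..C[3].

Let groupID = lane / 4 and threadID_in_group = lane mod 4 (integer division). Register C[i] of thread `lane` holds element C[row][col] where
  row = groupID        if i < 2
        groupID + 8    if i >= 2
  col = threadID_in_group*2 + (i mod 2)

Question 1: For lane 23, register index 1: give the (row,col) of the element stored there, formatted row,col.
L=23->gid=23>>2=5, tid=23&3=3
[1]->row 5+0=5  col 3·2+1=7

5,7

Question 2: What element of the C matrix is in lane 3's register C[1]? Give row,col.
0,7

L=3->g=3>>2=0, t=3&3=3
[1]->row 0+0=0  col 3·2+1=7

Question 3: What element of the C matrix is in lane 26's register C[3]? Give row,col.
14,5

L=26→G=26>>2=6, T=26&3=2
[3]→row 6+8=14  col 2·2+1=5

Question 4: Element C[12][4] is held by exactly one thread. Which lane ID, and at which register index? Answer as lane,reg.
18,2

r:12=>grp=4,rB=1  c:4=>tig=2,lo=0
L=4*4+2=18  i=1*2+0=2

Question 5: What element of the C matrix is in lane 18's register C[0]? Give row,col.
18: g=4,t=2
[0] (4+0,2*2+0) = (4,4)

4,4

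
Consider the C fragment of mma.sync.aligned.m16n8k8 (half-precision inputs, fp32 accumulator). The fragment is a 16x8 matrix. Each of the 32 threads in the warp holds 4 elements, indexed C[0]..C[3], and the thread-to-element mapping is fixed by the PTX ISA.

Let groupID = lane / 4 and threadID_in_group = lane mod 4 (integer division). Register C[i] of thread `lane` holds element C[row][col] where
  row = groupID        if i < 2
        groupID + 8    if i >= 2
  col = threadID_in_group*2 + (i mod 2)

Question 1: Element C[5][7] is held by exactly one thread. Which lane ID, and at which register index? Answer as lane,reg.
r=5⇒gr=5,Rb=0  c=7⇒th=3,odd=1
L=5*4+3=23  i=0*2+1=1

23,1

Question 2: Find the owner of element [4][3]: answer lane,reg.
r:4=>grp=4,rB=0  c:3=>tig=1,lo=1
L=4*4+1=17  i=0*2+1=1

17,1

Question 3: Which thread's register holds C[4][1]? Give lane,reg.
r:4=>grp=4,rB=0  c:1=>tig=0,lo=1
L=4*4+0=16  i=0*2+1=1

16,1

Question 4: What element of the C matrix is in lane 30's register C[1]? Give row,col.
30: g=7,t=2
[1] (7+0,2*2+1) = (7,5)

7,5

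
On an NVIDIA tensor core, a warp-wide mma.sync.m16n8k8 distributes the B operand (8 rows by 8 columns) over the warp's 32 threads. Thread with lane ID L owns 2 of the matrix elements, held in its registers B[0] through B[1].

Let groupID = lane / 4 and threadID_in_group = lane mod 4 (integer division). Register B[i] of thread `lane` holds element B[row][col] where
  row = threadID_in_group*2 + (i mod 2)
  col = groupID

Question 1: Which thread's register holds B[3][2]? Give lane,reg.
c: 2->gid=2  r: 3->tid=1,i&1=1
L=2*4+1=9  i=1=1

9,1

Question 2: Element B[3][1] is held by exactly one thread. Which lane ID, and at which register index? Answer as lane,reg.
c:1=>grp=1  r:3=>tig=1,lo=1
L=1*4+1=5  i=1=1

5,1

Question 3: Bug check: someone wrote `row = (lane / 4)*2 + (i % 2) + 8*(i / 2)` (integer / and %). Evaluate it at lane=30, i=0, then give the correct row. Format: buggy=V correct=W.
`(lane / 4)*2 + (i % 2) + 8*(i / 2)`[30,0]->14
L=30->gid=30>>2=7, tid=30&3=2
[0]->row 2·2+0=4  col gid=7
row: 14 vs 4

buggy=14 correct=4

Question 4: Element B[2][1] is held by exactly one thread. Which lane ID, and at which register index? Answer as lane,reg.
c: 1->gid=1  r: 2->tid=1,i&1=0
L=1*4+1=5  i=0=0

5,0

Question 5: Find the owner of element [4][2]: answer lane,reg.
c=2→G=2  r=4→T=2,p=0
L=2*4+2=10  i=0=0

10,0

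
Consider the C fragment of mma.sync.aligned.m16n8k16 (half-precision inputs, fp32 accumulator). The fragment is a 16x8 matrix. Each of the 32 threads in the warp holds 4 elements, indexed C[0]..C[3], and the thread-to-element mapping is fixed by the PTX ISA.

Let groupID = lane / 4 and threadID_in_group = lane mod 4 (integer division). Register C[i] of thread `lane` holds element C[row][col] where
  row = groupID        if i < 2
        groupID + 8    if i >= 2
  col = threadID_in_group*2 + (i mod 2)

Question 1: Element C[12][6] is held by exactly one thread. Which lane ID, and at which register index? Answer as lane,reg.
19,2

r: 12->gid=4,r8=1  c: 6->tid=3,i&1=0
L=4*4+3=19  i=1*2+0=2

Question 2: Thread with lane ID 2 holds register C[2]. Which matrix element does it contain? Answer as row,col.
8,4

2: grp=0,tig=2
[2] (0+8,2*2+0) = (8,4)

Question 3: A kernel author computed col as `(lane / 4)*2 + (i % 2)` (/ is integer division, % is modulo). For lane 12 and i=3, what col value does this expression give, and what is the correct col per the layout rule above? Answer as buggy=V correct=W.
`(lane / 4)*2 + (i % 2)`[12,3]->7
lane 12->12/4=3, 12 mod 4=0
i=3  r:3+8->11  c:2·0+1->1
col: 7 vs 1

buggy=7 correct=1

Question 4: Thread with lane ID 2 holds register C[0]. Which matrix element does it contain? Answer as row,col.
0,4

lane 2->2/4=0, 2 mod 4=2
i=0  r:0+0->0  c:2·2+0->4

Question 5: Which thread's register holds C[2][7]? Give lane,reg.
r: 2->gid=2,r8=0  c: 7->tid=3,i&1=1
L=2*4+3=11  i=0*2+1=1

11,1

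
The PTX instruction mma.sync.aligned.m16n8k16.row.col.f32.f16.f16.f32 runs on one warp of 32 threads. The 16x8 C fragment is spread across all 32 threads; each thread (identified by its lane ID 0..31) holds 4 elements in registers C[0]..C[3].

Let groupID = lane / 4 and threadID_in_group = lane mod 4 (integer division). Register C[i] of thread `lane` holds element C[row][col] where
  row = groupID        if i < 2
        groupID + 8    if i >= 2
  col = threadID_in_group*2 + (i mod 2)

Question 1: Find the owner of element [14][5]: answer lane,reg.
26,3

r=14→G=6,rhi=1  c=5→T=2,p=1
L=6*4+2=26  i=1*2+1=3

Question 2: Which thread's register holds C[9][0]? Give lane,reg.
4,2

r:9=>grp=1,rB=1  c:0=>tig=0,lo=0
L=1*4+0=4  i=1*2+0=2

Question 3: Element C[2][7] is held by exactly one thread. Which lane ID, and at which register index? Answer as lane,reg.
11,1

r=2→G=2,rhi=0  c=7→T=3,p=1
L=2*4+3=11  i=0*2+1=1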